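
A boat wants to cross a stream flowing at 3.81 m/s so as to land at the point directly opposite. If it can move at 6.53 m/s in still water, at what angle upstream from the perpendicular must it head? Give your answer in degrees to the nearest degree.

36°

To cancel the current, the upstream component of the boat's velocity must equal the flow: 6.53 sin θ = 3.81.
sin θ = 3.81 / 6.53 = 0.5835.
θ = arcsin(0.5835) = 35.694°.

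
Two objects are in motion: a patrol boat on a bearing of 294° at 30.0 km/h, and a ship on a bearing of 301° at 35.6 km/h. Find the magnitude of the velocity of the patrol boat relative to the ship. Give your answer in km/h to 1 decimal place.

Taking east as x and north as y: patrol boat velocity = (-27.406, 12.202) km/h; ship velocity = (-30.515, 18.335) km/h.
Velocity of patrol boat relative to ship = (-27.406, 12.202) − (-30.515, 18.335) = (3.109, -6.133) km/h.
Magnitude = |(3.109, -6.133)| = 6.876 km/h.

6.9 km/h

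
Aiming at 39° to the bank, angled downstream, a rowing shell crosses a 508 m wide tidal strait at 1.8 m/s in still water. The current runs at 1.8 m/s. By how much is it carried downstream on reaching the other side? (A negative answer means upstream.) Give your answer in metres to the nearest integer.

1435 m

Perpendicular speed = 1.133 m/s; crossing time = 508 / 1.133 = 448.456 s.
Net downstream speed = 3.199 m/s.
Drift = 3.199 × 448.456 = 1434.548 m (downstream).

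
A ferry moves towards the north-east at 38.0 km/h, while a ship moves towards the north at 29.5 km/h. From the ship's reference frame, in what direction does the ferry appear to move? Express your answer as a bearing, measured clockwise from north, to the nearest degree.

096°

Taking east as x and north as y: ferry velocity = (26.870, 26.870) km/h; ship velocity = (0.000, 29.500) km/h.
Velocity of ferry relative to ship = (26.870, 26.870) − (0.000, 29.500) = (26.870, -2.630) km/h.
Bearing = atan2(26.87, -2.63) = 95.59° clockwise from north.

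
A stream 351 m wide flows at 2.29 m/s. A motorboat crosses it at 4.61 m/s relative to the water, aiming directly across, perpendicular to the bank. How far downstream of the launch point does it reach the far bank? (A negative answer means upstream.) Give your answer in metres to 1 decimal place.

Perpendicular speed = 4.610 m/s; crossing time = 351 / 4.610 = 76.139 s.
Net downstream speed = 2.290 m/s.
Drift = 2.290 × 76.139 = 174.358 m (downstream).

174.4 m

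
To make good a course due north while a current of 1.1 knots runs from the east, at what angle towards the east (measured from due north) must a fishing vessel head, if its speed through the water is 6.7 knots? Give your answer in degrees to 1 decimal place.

The current pushes perpendicular to the desired track; the heading must have a component into the current equal to 1.1 knots: 6.7 sin θ = 1.1.
sin θ = 0.1642, so θ = 9.450°.

9.4°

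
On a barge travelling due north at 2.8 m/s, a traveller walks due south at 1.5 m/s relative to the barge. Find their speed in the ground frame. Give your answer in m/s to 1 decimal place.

1.3 m/s

Taking east as x and north as y: barge velocity = (0.000, 2.800) m/s; traveller velocity relative to barge = (0.000, -1.500) m/s.
Velocity relative to ground = (0.000, 2.800) + (0.000, -1.500) = (0.000, 1.300) m/s.
Speed = |(0.000, 1.300)| = 1.300 m/s.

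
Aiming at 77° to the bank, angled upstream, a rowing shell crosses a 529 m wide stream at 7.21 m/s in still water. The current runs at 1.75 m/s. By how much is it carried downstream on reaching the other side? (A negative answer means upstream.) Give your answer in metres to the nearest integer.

10 m

Perpendicular speed = 7.025 m/s; crossing time = 529 / 7.025 = 75.300 s.
Net downstream speed = 0.128 m/s.
Drift = 0.128 × 75.300 = 9.646 m (downstream).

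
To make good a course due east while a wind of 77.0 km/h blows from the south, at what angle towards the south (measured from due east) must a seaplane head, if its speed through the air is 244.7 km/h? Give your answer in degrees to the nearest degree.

18°

The wind pushes perpendicular to the desired track; the heading must have a component into the wind equal to 77.0 km/h: 244.7 sin θ = 77.0.
sin θ = 0.3147, so θ = 18.341°.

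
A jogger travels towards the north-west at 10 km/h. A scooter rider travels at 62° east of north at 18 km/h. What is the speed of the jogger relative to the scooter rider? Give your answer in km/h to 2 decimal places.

23.01 km/h

Taking east as x and north as y: jogger velocity = (-7.071, 7.071) km/h; scooter rider velocity = (15.893, 8.450) km/h.
Velocity of jogger relative to scooter rider = (-7.071, 7.071) − (15.893, 8.450) = (-22.964, -1.379) km/h.
Magnitude = |(-22.964, -1.379)| = 23.006 km/h.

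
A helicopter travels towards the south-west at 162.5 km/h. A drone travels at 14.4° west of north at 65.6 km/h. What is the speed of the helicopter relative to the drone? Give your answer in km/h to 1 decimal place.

Taking east as x and north as y: helicopter velocity = (-114.905, -114.905) km/h; drone velocity = (-16.314, 63.539) km/h.
Velocity of helicopter relative to drone = (-114.905, -114.905) − (-16.314, 63.539) = (-98.591, -178.444) km/h.
Magnitude = |(-98.591, -178.444)| = 203.869 km/h.

203.9 km/h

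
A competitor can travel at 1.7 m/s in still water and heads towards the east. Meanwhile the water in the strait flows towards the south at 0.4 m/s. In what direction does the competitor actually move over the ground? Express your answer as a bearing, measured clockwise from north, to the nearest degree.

Taking east as x and north as y: velocity relative to the water = (1.700, 0.000) m/s; the water relative to ground = (0.000, -0.400) m/s.
Velocity relative to ground = (1.700, 0.000) + (0.000, -0.400) = (1.700, -0.400) m/s.
Bearing = atan2(1.70, -0.40) = 103.24° clockwise from north.

103°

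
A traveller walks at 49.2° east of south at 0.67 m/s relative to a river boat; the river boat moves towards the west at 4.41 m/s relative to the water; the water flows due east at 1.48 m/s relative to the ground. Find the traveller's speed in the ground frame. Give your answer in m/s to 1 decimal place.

In east/north components (m/s): traveller relative to river boat = (0.507, -0.438); river boat relative to water = (-4.410, 0.000); water relative to ground = (1.480, 0.000).
Sum = (-2.423, -0.438) m/s.
Speed = |(-2.423, -0.438)| = 2.462 m/s.

2.5 m/s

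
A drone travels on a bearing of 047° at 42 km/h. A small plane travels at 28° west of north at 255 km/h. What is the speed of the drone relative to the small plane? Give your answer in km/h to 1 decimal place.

Taking east as x and north as y: drone velocity = (30.717, 28.644) km/h; small plane velocity = (-119.715, 225.152) km/h.
Velocity of drone relative to small plane = (30.717, 28.644) − (-119.715, 225.152) = (150.432, -196.508) km/h.
Magnitude = |(150.432, -196.508)| = 247.477 km/h.

247.5 km/h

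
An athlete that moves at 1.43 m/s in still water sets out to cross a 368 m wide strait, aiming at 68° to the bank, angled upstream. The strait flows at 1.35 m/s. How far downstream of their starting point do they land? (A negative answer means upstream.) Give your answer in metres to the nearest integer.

Perpendicular speed = 1.326 m/s; crossing time = 368 / 1.326 = 277.553 s.
Net downstream speed = 0.814 m/s.
Drift = 0.814 × 277.553 = 226.015 m (downstream).

226 m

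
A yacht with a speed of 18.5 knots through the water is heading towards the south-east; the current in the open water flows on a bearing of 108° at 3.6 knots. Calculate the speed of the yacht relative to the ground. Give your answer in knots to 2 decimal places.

Taking east as x and north as y: velocity relative to the water = (13.081, -13.081) knots; the water relative to ground = (3.424, -1.112) knots.
Velocity relative to ground = (13.081, -13.081) + (3.424, -1.112) = (16.505, -14.194) knots.
Speed = |(16.505, -14.194)| = 21.769 knots.

21.77 knots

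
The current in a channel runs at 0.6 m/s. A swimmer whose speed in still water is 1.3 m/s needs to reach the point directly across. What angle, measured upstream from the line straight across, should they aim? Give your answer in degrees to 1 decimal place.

To cancel the current, the upstream component of the swimmer's velocity must equal the flow: 1.3 sin θ = 0.6.
sin θ = 0.6 / 1.3 = 0.4615.
θ = arcsin(0.4615) = 27.486°.

27.5°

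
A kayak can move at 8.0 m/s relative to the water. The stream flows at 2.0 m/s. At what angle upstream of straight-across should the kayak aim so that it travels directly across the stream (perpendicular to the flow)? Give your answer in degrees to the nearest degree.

To cancel the current, the upstream component of the kayak's velocity must equal the flow: 8.0 sin θ = 2.0.
sin θ = 2.0 / 8.0 = 0.2500.
θ = arcsin(0.2500) = 14.478°.

14°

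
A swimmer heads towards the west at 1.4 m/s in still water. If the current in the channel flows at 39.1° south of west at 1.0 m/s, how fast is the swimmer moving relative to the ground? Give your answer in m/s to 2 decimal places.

2.27 m/s

Taking east as x and north as y: velocity relative to the water = (-1.400, 0.000) m/s; the water relative to ground = (-0.776, -0.631) m/s.
Velocity relative to ground = (-1.400, 0.000) + (-0.776, -0.631) = (-2.176, -0.631) m/s.
Speed = |(-2.176, -0.631)| = 2.266 m/s.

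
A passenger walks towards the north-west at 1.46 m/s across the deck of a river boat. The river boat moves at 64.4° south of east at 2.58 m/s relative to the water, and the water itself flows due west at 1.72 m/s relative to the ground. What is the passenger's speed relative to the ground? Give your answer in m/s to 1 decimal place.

In east/north components (m/s): passenger relative to river boat = (-1.032, 1.032); river boat relative to water = (1.115, -2.327); water relative to ground = (-1.720, 0.000).
Sum = (-1.638, -1.294) m/s.
Speed = |(-1.638, -1.294)| = 2.087 m/s.

2.1 m/s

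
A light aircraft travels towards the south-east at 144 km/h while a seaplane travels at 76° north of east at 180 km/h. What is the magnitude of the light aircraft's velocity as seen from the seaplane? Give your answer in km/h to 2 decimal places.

282.55 km/h

Taking east as x and north as y: light aircraft velocity = (101.823, -101.823) km/h; seaplane velocity = (43.546, 174.653) km/h.
Velocity of light aircraft relative to seaplane = (101.823, -101.823) − (43.546, 174.653) = (58.277, -276.477) km/h.
Magnitude = |(58.277, -276.477)| = 282.552 km/h.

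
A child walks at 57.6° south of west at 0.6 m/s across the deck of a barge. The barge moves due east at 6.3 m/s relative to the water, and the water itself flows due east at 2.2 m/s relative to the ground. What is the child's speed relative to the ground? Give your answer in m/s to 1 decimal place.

In east/north components (m/s): child relative to barge = (-0.321, -0.507); barge relative to water = (6.300, 0.000); water relative to ground = (2.200, 0.000).
Sum = (8.179, -0.507) m/s.
Speed = |(8.179, -0.507)| = 8.194 m/s.

8.2 m/s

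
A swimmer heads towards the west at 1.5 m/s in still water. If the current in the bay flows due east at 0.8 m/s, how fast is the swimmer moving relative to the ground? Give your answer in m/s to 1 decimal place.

0.7 m/s

Taking east as x and north as y: velocity relative to the water = (-1.500, 0.000) m/s; the water relative to ground = (0.800, 0.000) m/s.
Velocity relative to ground = (-1.500, 0.000) + (0.800, 0.000) = (-0.700, 0.000) m/s.
Speed = |(-0.700, 0.000)| = 0.700 m/s.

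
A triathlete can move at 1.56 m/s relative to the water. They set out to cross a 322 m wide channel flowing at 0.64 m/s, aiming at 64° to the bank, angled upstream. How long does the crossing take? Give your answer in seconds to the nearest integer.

The component of the triathlete's velocity perpendicular to the bank is 1.56 × sin 64° = 1.402 m/s.
The current is parallel to the bank, so it does not affect the crossing time.
Time = 322 / 1.402 = 229.652 s.

230 s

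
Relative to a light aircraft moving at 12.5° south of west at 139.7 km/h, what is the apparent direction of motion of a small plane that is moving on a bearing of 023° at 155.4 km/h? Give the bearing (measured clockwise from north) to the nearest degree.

049°

Taking east as x and north as y: small plane velocity = (60.720, 143.046) km/h; light aircraft velocity = (-136.389, -30.237) km/h.
Velocity of small plane relative to light aircraft = (60.720, 143.046) − (-136.389, -30.237) = (197.108, 173.283) km/h.
Bearing = atan2(197.11, 173.28) = 48.68° clockwise from north.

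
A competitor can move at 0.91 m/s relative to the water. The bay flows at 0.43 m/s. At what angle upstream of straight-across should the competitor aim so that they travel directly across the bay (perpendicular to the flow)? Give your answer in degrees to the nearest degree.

To cancel the current, the upstream component of the competitor's velocity must equal the flow: 0.91 sin θ = 0.43.
sin θ = 0.43 / 0.91 = 0.4725.
θ = arcsin(0.4725) = 28.198°.

28°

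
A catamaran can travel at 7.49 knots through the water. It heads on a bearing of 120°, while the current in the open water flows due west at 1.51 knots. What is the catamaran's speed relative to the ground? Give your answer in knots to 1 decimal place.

6.2 knots

Taking east as x and north as y: velocity relative to the water = (6.487, -3.745) knots; the water relative to ground = (-1.510, 0.000) knots.
Velocity relative to ground = (6.487, -3.745) + (-1.510, 0.000) = (4.977, -3.745) knots.
Speed = |(4.977, -3.745)| = 6.228 knots.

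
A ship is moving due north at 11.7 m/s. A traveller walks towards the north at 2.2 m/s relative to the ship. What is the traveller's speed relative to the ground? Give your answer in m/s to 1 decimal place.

Taking east as x and north as y: ship velocity = (0.000, 11.700) m/s; traveller velocity relative to ship = (0.000, 2.200) m/s.
Velocity relative to ground = (0.000, 11.700) + (0.000, 2.200) = (0.000, 13.900) m/s.
Speed = |(0.000, 13.900)| = 13.900 m/s.

13.9 m/s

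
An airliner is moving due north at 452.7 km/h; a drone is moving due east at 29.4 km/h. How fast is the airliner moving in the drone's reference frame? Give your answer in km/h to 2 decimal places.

453.65 km/h

Taking east as x and north as y: airliner velocity = (0.000, 452.700) km/h; drone velocity = (29.400, 0.000) km/h.
Velocity of airliner relative to drone = (0.000, 452.700) − (29.400, 0.000) = (-29.400, 452.700) km/h.
Magnitude = |(-29.400, 452.700)| = 453.654 km/h.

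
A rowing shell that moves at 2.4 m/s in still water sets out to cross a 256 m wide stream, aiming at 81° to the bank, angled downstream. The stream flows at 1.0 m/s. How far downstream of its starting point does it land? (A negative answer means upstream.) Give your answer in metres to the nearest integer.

149 m

Perpendicular speed = 2.370 m/s; crossing time = 256 / 2.370 = 107.996 s.
Net downstream speed = 1.375 m/s.
Drift = 1.375 × 107.996 = 148.543 m (downstream).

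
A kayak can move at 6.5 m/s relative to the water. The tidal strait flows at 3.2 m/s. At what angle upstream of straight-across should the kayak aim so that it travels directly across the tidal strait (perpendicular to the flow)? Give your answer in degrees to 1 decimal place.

29.5°

To cancel the current, the upstream component of the kayak's velocity must equal the flow: 6.5 sin θ = 3.2.
sin θ = 3.2 / 6.5 = 0.4923.
θ = arcsin(0.4923) = 29.492°.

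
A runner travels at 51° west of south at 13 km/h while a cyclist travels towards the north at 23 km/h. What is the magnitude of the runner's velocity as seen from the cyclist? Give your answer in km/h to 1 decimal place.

Taking east as x and north as y: runner velocity = (-10.103, -8.181) km/h; cyclist velocity = (0.000, 23.000) km/h.
Velocity of runner relative to cyclist = (-10.103, -8.181) − (0.000, 23.000) = (-10.103, -31.181) km/h.
Magnitude = |(-10.103, -31.181)| = 32.777 km/h.

32.8 km/h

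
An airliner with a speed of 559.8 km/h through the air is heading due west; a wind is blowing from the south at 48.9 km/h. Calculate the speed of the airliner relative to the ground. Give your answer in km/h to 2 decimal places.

561.93 km/h

Taking east as x and north as y: velocity relative to the air = (-559.800, 0.000) km/h; the air relative to ground = (0.000, 48.900) km/h.
Velocity relative to ground = (-559.800, 0.000) + (0.000, 48.900) = (-559.800, 48.900) km/h.
Speed = |(-559.800, 48.900)| = 561.932 km/h.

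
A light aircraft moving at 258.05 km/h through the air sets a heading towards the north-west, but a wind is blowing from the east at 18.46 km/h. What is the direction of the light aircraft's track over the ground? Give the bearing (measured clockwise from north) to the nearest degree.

Taking east as x and north as y: velocity relative to the air = (-182.469, 182.469) km/h; the air relative to ground = (-18.460, 0.000) km/h.
Velocity relative to ground = (-182.469, 182.469) + (-18.460, 0.000) = (-200.929, 182.469) km/h.
Bearing = atan2(-200.93, 182.47) = 312.24° clockwise from north.

312°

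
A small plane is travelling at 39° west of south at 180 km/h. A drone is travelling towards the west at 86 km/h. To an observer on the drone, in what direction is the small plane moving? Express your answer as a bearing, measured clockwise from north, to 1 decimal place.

Taking east as x and north as y: small plane velocity = (-113.278, -139.886) km/h; drone velocity = (-86.000, 0.000) km/h.
Velocity of small plane relative to drone = (-113.278, -139.886) − (-86.000, 0.000) = (-27.278, -139.886) km/h.
Bearing = atan2(-27.28, -139.89) = 191.03° clockwise from north.

191.0°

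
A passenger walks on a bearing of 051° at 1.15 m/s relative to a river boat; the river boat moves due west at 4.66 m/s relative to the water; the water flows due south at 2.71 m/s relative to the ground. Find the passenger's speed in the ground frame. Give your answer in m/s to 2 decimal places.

4.26 m/s

In east/north components (m/s): passenger relative to river boat = (0.894, 0.724); river boat relative to water = (-4.660, 0.000); water relative to ground = (0.000, -2.710).
Sum = (-3.766, -1.986) m/s.
Speed = |(-3.766, -1.986)| = 4.258 m/s.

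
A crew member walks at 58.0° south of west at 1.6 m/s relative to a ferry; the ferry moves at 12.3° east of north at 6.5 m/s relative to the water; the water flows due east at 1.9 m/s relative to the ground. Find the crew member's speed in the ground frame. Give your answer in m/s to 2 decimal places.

In east/north components (m/s): crew member relative to ferry = (-0.848, -1.357); ferry relative to water = (1.385, 6.351); water relative to ground = (1.900, 0.000).
Sum = (2.437, 4.994) m/s.
Speed = |(2.437, 4.994)| = 5.557 m/s.

5.56 m/s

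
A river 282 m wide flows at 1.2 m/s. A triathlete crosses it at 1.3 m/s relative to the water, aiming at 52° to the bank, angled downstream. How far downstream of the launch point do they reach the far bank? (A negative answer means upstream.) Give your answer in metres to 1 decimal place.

550.7 m

Perpendicular speed = 1.024 m/s; crossing time = 282 / 1.024 = 275.279 s.
Net downstream speed = 2.000 m/s.
Drift = 2.000 × 275.279 = 550.658 m (downstream).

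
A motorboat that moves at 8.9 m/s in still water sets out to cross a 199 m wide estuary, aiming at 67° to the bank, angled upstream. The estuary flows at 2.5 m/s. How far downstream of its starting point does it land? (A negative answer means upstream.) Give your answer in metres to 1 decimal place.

Perpendicular speed = 8.192 m/s; crossing time = 199 / 8.192 = 24.291 s.
Net downstream speed = -0.978 m/s.
Drift = -0.978 × 24.291 = -23.744 m (upstream).

-23.7 m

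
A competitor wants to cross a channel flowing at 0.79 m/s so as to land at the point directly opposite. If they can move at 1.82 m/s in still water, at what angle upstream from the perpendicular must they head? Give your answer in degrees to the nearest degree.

To cancel the current, the upstream component of the competitor's velocity must equal the flow: 1.82 sin θ = 0.79.
sin θ = 0.79 / 1.82 = 0.4341.
θ = arcsin(0.4341) = 25.726°.

26°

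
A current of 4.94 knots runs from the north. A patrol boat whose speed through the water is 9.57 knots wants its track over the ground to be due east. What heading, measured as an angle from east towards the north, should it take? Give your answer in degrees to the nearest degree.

The current pushes perpendicular to the desired track; the heading must have a component into the current equal to 4.94 knots: 9.57 sin θ = 4.94.
sin θ = 0.5162, so θ = 31.077°.

31°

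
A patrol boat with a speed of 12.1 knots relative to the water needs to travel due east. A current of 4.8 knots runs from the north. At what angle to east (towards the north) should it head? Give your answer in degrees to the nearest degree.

23°

The current pushes perpendicular to the desired track; the heading must have a component into the current equal to 4.8 knots: 12.1 sin θ = 4.8.
sin θ = 0.3967, so θ = 23.372°.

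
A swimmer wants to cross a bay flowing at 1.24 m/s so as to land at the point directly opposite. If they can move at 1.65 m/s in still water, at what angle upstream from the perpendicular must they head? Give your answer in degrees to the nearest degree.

49°

To cancel the current, the upstream component of the swimmer's velocity must equal the flow: 1.65 sin θ = 1.24.
sin θ = 1.24 / 1.65 = 0.7515.
θ = arcsin(0.7515) = 48.722°.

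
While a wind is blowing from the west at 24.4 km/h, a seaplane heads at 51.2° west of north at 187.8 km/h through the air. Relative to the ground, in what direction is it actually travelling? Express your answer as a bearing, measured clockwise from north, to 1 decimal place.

314.0°

Taking east as x and north as y: velocity relative to the air = (-146.360, 117.676) km/h; the air relative to ground = (24.400, 0.000) km/h.
Velocity relative to ground = (-146.360, 117.676) + (24.400, 0.000) = (-121.960, 117.676) km/h.
Bearing = atan2(-121.96, 117.68) = 313.98° clockwise from north.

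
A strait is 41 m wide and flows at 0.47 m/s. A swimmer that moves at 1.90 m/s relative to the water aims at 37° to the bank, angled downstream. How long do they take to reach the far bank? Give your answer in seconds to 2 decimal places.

The component of the swimmer's velocity perpendicular to the bank is 1.90 × sin 37° = 1.143 m/s.
The flow acts along the bank and has no component across it.
Time = 41 / 1.143 = 35.856 s.

35.86 s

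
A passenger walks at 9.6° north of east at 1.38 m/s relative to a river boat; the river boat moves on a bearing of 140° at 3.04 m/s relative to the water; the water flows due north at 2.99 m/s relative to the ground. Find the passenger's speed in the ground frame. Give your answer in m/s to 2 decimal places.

In east/north components (m/s): passenger relative to river boat = (1.361, 0.230); river boat relative to water = (1.954, -2.329); water relative to ground = (0.000, 2.990).
Sum = (3.315, 0.891) m/s.
Speed = |(3.315, 0.891)| = 3.433 m/s.

3.43 m/s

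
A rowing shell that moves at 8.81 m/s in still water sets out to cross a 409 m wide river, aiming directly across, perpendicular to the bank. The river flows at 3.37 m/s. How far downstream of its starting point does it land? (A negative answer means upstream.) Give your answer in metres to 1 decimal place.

Perpendicular speed = 8.810 m/s; crossing time = 409 / 8.810 = 46.425 s.
Net downstream speed = 3.370 m/s.
Drift = 3.370 × 46.425 = 156.451 m (downstream).

156.5 m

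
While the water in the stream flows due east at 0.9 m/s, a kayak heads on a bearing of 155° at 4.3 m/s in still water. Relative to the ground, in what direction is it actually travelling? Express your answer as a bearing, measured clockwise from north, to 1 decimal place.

Taking east as x and north as y: velocity relative to the water = (1.817, -3.897) m/s; the water relative to ground = (0.900, 0.000) m/s.
Velocity relative to ground = (1.817, -3.897) + (0.900, 0.000) = (2.717, -3.897) m/s.
Bearing = atan2(2.72, -3.90) = 145.11° clockwise from north.

145.1°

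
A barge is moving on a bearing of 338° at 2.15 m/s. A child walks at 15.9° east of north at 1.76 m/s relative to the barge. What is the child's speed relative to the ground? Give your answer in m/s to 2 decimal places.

Taking east as x and north as y: barge velocity = (-0.805, 1.993) m/s; child velocity relative to barge = (0.482, 1.693) m/s.
Velocity relative to ground = (-0.805, 1.993) + (0.482, 1.693) = (-0.323, 3.686) m/s.
Speed = |(-0.323, 3.686)| = 3.700 m/s.

3.70 m/s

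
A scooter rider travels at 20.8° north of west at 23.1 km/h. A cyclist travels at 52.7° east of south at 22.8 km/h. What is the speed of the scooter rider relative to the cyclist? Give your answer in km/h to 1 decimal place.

Taking east as x and north as y: scooter rider velocity = (-21.594, 8.203) km/h; cyclist velocity = (18.137, -13.817) km/h.
Velocity of scooter rider relative to cyclist = (-21.594, 8.203) − (18.137, -13.817) = (-39.731, 22.020) km/h.
Magnitude = |(-39.731, 22.020)| = 45.425 km/h.

45.4 km/h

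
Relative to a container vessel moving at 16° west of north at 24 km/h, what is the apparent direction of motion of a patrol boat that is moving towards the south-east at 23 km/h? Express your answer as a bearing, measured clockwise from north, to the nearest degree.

150°

Taking east as x and north as y: patrol boat velocity = (16.263, -16.263) km/h; container vessel velocity = (-6.615, 23.070) km/h.
Velocity of patrol boat relative to container vessel = (16.263, -16.263) − (-6.615, 23.070) = (22.879, -39.334) km/h.
Bearing = atan2(22.88, -39.33) = 149.82° clockwise from north.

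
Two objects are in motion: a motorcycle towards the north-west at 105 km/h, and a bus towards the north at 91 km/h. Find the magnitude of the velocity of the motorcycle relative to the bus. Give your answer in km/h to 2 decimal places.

76.11 km/h

Taking east as x and north as y: motorcycle velocity = (-74.246, 74.246) km/h; bus velocity = (0.000, 91.000) km/h.
Velocity of motorcycle relative to bus = (-74.246, 74.246) − (0.000, 91.000) = (-74.246, -16.754) km/h.
Magnitude = |(-74.246, -16.754)| = 76.113 km/h.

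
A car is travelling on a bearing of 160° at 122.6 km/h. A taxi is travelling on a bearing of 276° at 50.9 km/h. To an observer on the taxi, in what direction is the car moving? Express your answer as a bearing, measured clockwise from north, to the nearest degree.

Taking east as x and north as y: car velocity = (41.932, -115.206) km/h; taxi velocity = (-50.621, 5.320) km/h.
Velocity of car relative to taxi = (41.932, -115.206) − (-50.621, 5.320) = (92.553, -120.527) km/h.
Bearing = atan2(92.55, -120.53) = 142.48° clockwise from north.

142°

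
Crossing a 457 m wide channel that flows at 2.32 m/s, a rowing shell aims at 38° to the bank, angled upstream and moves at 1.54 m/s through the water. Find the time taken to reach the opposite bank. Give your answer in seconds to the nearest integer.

482 s

The component of the rowing shell's velocity perpendicular to the bank is 1.54 × sin 38° = 0.948 m/s.
The current is parallel to the bank, so it does not affect the crossing time.
Time = 457 / 0.948 = 482.007 s.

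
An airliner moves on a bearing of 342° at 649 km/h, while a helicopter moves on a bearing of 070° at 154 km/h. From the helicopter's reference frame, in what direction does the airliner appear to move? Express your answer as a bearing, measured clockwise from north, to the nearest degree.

Taking east as x and north as y: airliner velocity = (-200.552, 617.236) km/h; helicopter velocity = (144.713, 52.671) km/h.
Velocity of airliner relative to helicopter = (-200.552, 617.236) − (144.713, 52.671) = (-345.265, 564.565) km/h.
Bearing = atan2(-345.26, 564.56) = 328.55° clockwise from north.

329°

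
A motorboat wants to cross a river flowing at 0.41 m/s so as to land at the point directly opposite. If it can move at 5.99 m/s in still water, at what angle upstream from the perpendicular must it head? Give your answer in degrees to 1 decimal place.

3.9°

To cancel the current, the upstream component of the motorboat's velocity must equal the flow: 5.99 sin θ = 0.41.
sin θ = 0.41 / 5.99 = 0.0684.
θ = arcsin(0.0684) = 3.925°.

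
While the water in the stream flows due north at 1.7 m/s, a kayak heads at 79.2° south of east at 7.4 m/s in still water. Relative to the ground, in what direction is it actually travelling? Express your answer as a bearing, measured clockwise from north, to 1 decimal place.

Taking east as x and north as y: velocity relative to the water = (1.387, -7.269) m/s; the water relative to ground = (0.000, 1.700) m/s.
Velocity relative to ground = (1.387, -7.269) + (0.000, 1.700) = (1.387, -5.569) m/s.
Bearing = atan2(1.39, -5.57) = 166.02° clockwise from north.

166.0°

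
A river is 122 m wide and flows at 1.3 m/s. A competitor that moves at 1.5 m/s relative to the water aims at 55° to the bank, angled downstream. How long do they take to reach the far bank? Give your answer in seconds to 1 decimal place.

The component of the competitor's velocity perpendicular to the bank is 1.5 × sin 55° = 1.229 m/s.
The flow acts along the bank and has no component across it.
Time = 122 / 1.229 = 99.290 s.

99.3 s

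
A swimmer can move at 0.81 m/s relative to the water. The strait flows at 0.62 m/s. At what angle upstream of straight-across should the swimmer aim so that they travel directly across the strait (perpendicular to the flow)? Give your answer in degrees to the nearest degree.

To cancel the current, the upstream component of the swimmer's velocity must equal the flow: 0.81 sin θ = 0.62.
sin θ = 0.62 / 0.81 = 0.7654.
θ = arcsin(0.7654) = 49.945°.

50°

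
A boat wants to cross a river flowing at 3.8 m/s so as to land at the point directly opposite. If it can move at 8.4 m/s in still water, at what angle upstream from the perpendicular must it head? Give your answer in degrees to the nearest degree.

27°

To cancel the current, the upstream component of the boat's velocity must equal the flow: 8.4 sin θ = 3.8.
sin θ = 3.8 / 8.4 = 0.4524.
θ = arcsin(0.4524) = 26.897°.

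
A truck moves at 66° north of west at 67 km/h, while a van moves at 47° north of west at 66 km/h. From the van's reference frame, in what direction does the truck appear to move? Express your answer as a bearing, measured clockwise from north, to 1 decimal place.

Taking east as x and north as y: truck velocity = (-27.251, 61.208) km/h; van velocity = (-45.012, 48.269) km/h.
Velocity of truck relative to van = (-27.251, 61.208) − (-45.012, 48.269) = (17.761, 12.938) km/h.
Bearing = atan2(17.76, 12.94) = 53.93° clockwise from north.

053.9°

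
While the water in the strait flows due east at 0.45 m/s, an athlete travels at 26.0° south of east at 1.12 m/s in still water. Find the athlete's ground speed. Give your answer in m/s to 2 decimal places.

1.54 m/s

Taking east as x and north as y: velocity relative to the water = (1.007, -0.491) m/s; the water relative to ground = (0.450, 0.000) m/s.
Velocity relative to ground = (1.007, -0.491) + (0.450, 0.000) = (1.457, -0.491) m/s.
Speed = |(1.457, -0.491)| = 1.537 m/s.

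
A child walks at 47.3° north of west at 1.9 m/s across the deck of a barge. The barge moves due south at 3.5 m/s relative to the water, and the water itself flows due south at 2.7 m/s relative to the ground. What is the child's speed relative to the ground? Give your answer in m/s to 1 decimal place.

5.0 m/s

In east/north components (m/s): child relative to barge = (-1.289, 1.396); barge relative to water = (0.000, -3.500); water relative to ground = (0.000, -2.700).
Sum = (-1.289, -4.804) m/s.
Speed = |(-1.289, -4.804)| = 4.973 m/s.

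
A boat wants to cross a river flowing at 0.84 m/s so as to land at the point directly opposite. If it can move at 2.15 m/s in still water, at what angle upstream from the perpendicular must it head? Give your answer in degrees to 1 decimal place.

To cancel the current, the upstream component of the boat's velocity must equal the flow: 2.15 sin θ = 0.84.
sin θ = 0.84 / 2.15 = 0.3907.
θ = arcsin(0.3907) = 22.998°.

23.0°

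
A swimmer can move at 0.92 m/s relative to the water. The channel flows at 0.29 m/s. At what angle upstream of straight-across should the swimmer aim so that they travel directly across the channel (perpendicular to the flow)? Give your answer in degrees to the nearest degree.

18°

To cancel the current, the upstream component of the swimmer's velocity must equal the flow: 0.92 sin θ = 0.29.
sin θ = 0.29 / 0.92 = 0.3152.
θ = arcsin(0.3152) = 18.374°.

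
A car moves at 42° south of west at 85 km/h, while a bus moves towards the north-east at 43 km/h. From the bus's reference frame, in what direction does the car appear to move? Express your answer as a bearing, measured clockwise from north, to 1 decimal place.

227.0°

Taking east as x and north as y: car velocity = (-63.167, -56.876) km/h; bus velocity = (30.406, 30.406) km/h.
Velocity of car relative to bus = (-63.167, -56.876) − (30.406, 30.406) = (-93.573, -87.282) km/h.
Bearing = atan2(-93.57, -87.28) = 226.99° clockwise from north.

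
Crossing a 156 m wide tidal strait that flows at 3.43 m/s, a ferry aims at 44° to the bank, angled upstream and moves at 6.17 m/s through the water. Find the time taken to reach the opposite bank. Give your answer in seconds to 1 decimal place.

The component of the ferry's velocity perpendicular to the bank is 6.17 × sin 44° = 4.286 m/s.
The flow acts along the bank and has no component across it.
Time = 156 / 4.286 = 36.397 s.

36.4 s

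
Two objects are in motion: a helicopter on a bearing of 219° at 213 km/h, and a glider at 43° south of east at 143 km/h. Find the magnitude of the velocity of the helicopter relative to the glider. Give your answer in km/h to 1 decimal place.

248.1 km/h

Taking east as x and north as y: helicopter velocity = (-134.045, -165.532) km/h; glider velocity = (104.584, -97.526) km/h.
Velocity of helicopter relative to glider = (-134.045, -165.532) − (104.584, -97.526) = (-238.629, -68.006) km/h.
Magnitude = |(-238.629, -68.006)| = 248.130 km/h.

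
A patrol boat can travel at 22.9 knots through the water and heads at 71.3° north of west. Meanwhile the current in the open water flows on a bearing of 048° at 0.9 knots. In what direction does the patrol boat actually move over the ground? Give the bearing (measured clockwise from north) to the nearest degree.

Taking east as x and north as y: velocity relative to the water = (-7.342, 21.691) knots; the water relative to ground = (0.669, 0.602) knots.
Velocity relative to ground = (-7.342, 21.691) + (0.669, 0.602) = (-6.673, 22.293) knots.
Bearing = atan2(-6.67, 22.29) = 343.34° clockwise from north.

343°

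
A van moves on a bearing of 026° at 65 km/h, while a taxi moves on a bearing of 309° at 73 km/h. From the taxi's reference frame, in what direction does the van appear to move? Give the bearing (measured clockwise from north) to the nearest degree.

Taking east as x and north as y: van velocity = (28.494, 58.422) km/h; taxi velocity = (-56.732, 45.940) km/h.
Velocity of van relative to taxi = (28.494, 58.422) − (-56.732, 45.940) = (85.226, 12.481) km/h.
Bearing = atan2(85.23, 12.48) = 81.67° clockwise from north.

082°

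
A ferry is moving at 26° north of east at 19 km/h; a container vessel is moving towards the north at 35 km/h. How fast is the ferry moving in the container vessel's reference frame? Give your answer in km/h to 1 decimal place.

31.7 km/h

Taking east as x and north as y: ferry velocity = (17.077, 8.329) km/h; container vessel velocity = (0.000, 35.000) km/h.
Velocity of ferry relative to container vessel = (17.077, 8.329) − (0.000, 35.000) = (17.077, -26.671) km/h.
Magnitude = |(17.077, -26.671)| = 31.670 km/h.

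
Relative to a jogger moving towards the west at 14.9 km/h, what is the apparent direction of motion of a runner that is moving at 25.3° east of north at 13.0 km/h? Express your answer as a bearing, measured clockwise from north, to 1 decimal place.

060.1°

Taking east as x and north as y: runner velocity = (5.556, 11.753) km/h; jogger velocity = (-14.900, 0.000) km/h.
Velocity of runner relative to jogger = (5.556, 11.753) − (-14.900, 0.000) = (20.456, 11.753) km/h.
Bearing = atan2(20.46, 11.75) = 60.12° clockwise from north.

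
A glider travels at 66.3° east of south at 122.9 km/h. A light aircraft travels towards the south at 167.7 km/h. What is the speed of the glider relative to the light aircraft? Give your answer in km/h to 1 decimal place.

Taking east as x and north as y: glider velocity = (112.535, -49.399) km/h; light aircraft velocity = (0.000, -167.700) km/h.
Velocity of glider relative to light aircraft = (112.535, -49.399) − (0.000, -167.700) = (112.535, 118.301) km/h.
Magnitude = |(112.535, 118.301)| = 163.276 km/h.

163.3 km/h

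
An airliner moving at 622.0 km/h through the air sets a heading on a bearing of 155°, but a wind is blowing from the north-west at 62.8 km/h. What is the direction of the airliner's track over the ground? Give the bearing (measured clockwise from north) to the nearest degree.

153°

Taking east as x and north as y: velocity relative to the air = (262.869, -563.723) km/h; the air relative to ground = (44.406, -44.406) km/h.
Velocity relative to ground = (262.869, -563.723) + (44.406, -44.406) = (307.275, -608.130) km/h.
Bearing = atan2(307.27, -608.13) = 153.19° clockwise from north.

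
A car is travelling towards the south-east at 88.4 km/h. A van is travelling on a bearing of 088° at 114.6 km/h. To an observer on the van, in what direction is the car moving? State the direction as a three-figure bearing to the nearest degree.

218°

Taking east as x and north as y: car velocity = (62.508, -62.508) km/h; van velocity = (114.530, 3.999) km/h.
Velocity of car relative to van = (62.508, -62.508) − (114.530, 3.999) = (-52.022, -66.508) km/h.
Bearing = atan2(-52.02, -66.51) = 218.03° clockwise from north.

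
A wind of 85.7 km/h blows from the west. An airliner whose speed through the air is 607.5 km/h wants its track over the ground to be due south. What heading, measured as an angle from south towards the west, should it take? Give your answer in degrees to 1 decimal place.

The wind pushes perpendicular to the desired track; the heading must have a component into the wind equal to 85.7 km/h: 607.5 sin θ = 85.7.
sin θ = 0.1411, so θ = 8.110°.

8.1°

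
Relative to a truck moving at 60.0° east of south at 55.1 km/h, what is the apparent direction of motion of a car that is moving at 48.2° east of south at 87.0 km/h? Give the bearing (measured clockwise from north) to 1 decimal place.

150.6°

Taking east as x and north as y: car velocity = (64.856, -57.988) km/h; truck velocity = (47.718, -27.550) km/h.
Velocity of car relative to truck = (64.856, -57.988) − (47.718, -27.550) = (17.138, -30.438) km/h.
Bearing = atan2(17.14, -30.44) = 150.62° clockwise from north.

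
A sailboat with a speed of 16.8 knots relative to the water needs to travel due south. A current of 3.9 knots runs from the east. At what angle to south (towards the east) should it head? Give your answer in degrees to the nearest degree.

The current pushes perpendicular to the desired track; the heading must have a component into the current equal to 3.9 knots: 16.8 sin θ = 3.9.
sin θ = 0.2321, so θ = 13.423°.

13°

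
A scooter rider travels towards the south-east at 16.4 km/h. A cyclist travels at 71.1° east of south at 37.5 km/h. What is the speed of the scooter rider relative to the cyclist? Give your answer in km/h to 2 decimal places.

23.89 km/h

Taking east as x and north as y: scooter rider velocity = (11.597, -11.597) km/h; cyclist velocity = (35.478, -12.147) km/h.
Velocity of scooter rider relative to cyclist = (11.597, -11.597) − (35.478, -12.147) = (-23.882, 0.550) km/h.
Magnitude = |(-23.882, 0.550)| = 23.888 km/h.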